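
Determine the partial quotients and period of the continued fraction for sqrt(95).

Write x_i = (sqrt(95) + m_i)/d_i with (m_0, d_0) = (0, 1). a_0 = floor(sqrt(95)) = 9, since 9^2 = 81 <= 95 < 100 = 10^2.
Iterate m_{i+1} = d_i*a_i - m_i, d_{i+1} = (95 - m_{i+1}^2)/d_i, a_{i+1} = floor((a_0 + m_{i+1})/d_{i+1}):
  m_1 = 1*9 - 0 = 9, d_1 = (95 - 9^2)/1 = 14/1 = 14, a_1 = floor((9 + 9)/14) = 1.
  m_2 = 14*1 - 9 = 5, d_2 = (95 - 5^2)/14 = 70/14 = 5, a_2 = floor((9 + 5)/5) = 2.
  m_3 = 5*2 - 5 = 5, d_3 = (95 - 5^2)/5 = 70/5 = 14, a_3 = floor((9 + 5)/14) = 1.
  m_4 = 14*1 - 5 = 9, d_4 = (95 - 9^2)/14 = 14/14 = 1, a_4 = floor((9 + 9)/1) = 18.
  m_5 = 1*18 - 9 = 9, d_5 = (95 - 9^2)/1 = 14/1 = 14: (m_5, d_5) = (m_1, d_1) = (9, 14), so from here the quotients repeat a_1, ..., a_4; the period length is 4.
Hence the expansion of sqrt(95) is a_0 = 9 followed by the repeating block 1, 2, 1, 18 (period 4).

[9; (1, 2, 1, 18)]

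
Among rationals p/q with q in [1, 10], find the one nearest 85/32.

Expand x = 85/32 as a continued fraction with the Euclidean algorithm:
  85 = 2*32 + 21, so a_0 = 2.
  32 = 1*21 + 11, so a_1 = 1.
  21 = 1*11 + 10, so a_2 = 1.
  11 = 1*10 + 1, so a_3 = 1.
  10 = 10*1 + 0, so a_4 = 10.
so x = [2; 1, 1, 1, 10].
Convergents (p_i = a_i*p_{i-1} + p_{i-2}, q_i = a_i*q_{i-1} + q_{i-2} with p_{-2}=0, p_{-1}=1, q_{-2}=1, q_{-1}=0), until the denominator exceeds 10:
  i=0: a_0=2, p_0 = 2*1 + 0 = 2, q_0 = 2*0 + 1 = 1.
  i=1: a_1=1, p_1 = 1*2 + 1 = 3, q_1 = 1*1 + 0 = 1.
  i=2: a_2=1, p_2 = 1*3 + 2 = 5, q_2 = 1*1 + 1 = 2.
  i=3: a_3=1, p_3 = 1*5 + 3 = 8, q_3 = 1*2 + 1 = 3.
  i=4: a_4=10, p_4 = 10*8 + 5 = 85, q_4 = 10*3 + 2 = 32.
q_4 = 32 > 10, so the last convergent with denominator <= 10 is p_3/q_3 = 8/3.
The closest fraction with denominator <= 10 is either p_3/q_3 or the intermediate fraction (k*p_3 + p_2)/(k*q_3 + q_2) with the largest k >= 1 whose denominator stays <= 10; these approach x as k grows, and every other convergent or intermediate fraction in range is farther away.
Largest k: floor((10 - q_2)/q_3) = floor((10 - 2)/3) = 2.
That gives (2*8 + 5)/(2*3 + 2) = 21/8.
Compare the errors: |x - 8/3| = |85*3 - 8*32|/(32*3) = 1/96, and |x - 21/8| = |85*8 - 21*32|/(32*8) = 8/256.
Cross-multiplying, 1*256 = 256 < 768 = 8*96, so 1/96 is smaller: the convergent 8/3 is closer to x than 21/8.

8/3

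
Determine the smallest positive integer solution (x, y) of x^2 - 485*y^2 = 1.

First expand sqrt(485) as a continued fraction. With x_i = (sqrt(485) + m_i)/d_i and (m_0, d_0) = (0, 1): a_0 = floor(sqrt(485)) = 22, since 22^2 = 484 <= 485 < 529 = 23^2.
Iterate m_{i+1} = d_i*a_i - m_i, d_{i+1} = (485 - m_{i+1}^2)/d_i, a_{i+1} = floor((a_0 + m_{i+1})/d_{i+1}):
  m_1 = 1*22 - 0 = 22, d_1 = (485 - 22^2)/1 = 1/1 = 1, a_1 = floor((22 + 22)/1) = 44.
  m_2 = 1*44 - 22 = 22, d_2 = (485 - 22^2)/1 = 1/1 = 1: (m_2, d_2) = (m_1, d_1) = (22, 1), so from here the quotient a_1 repeats; the period length is 1.
So sqrt(485) = [22; (44)] with period length k = 1.
k is odd, so (p_{k-1}, q_{k-1}) only solves x^2 - 485y^2 = -1 and the fundamental solution of x^2 - 485y^2 = 1 is (p_{2k-1}, q_{2k-1}) = (p_1, q_1); compute convergents through index 1, running through the period twice.
Convergents (p_i = a_i*p_{i-1} + p_{i-2}, q_i = a_i*q_{i-1} + q_{i-2} with p_{-2}=0, p_{-1}=1, q_{-2}=1, q_{-1}=0):
  i=0: a_0=22, p_0 = 22*1 + 0 = 22, q_0 = 22*0 + 1 = 1.
  i=1: a_1=44, p_1 = 44*22 + 1 = 969, q_1 = 44*1 + 0 = 44.
Indeed p_0^2 - 485*q_0^2 = 484 - 485 = -1, not +1.
Check: 969^2 - 485*44^2 = 938961 - 938960 = 1, so (x, y) = (969, 44) solves the equation, and by the theorem it is the least positive solution.

(x, y) = (969, 44)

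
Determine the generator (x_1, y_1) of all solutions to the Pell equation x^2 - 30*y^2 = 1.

First expand sqrt(30) as a continued fraction. With x_i = (sqrt(30) + m_i)/d_i and (m_0, d_0) = (0, 1): a_0 = floor(sqrt(30)) = 5, since 5^2 = 25 <= 30 < 36 = 6^2.
Iterate m_{i+1} = d_i*a_i - m_i, d_{i+1} = (30 - m_{i+1}^2)/d_i, a_{i+1} = floor((a_0 + m_{i+1})/d_{i+1}):
  m_1 = 1*5 - 0 = 5, d_1 = (30 - 5^2)/1 = 5/1 = 5, a_1 = floor((5 + 5)/5) = 2.
  m_2 = 5*2 - 5 = 5, d_2 = (30 - 5^2)/5 = 5/5 = 1, a_2 = floor((5 + 5)/1) = 10.
  m_3 = 1*10 - 5 = 5, d_3 = (30 - 5^2)/1 = 5/1 = 5: (m_3, d_3) = (m_1, d_1) = (5, 5), so from here the quotients repeat a_1, a_2; the period length is 2.
So sqrt(30) = [5; (2, 10)] with period length k = 2.
k is even, so the fundamental solution of x^2 - 30y^2 = 1 is (p_{k-1}, q_{k-1}) = (p_1, q_1); compute convergents through index 1.
Convergents (p_i = a_i*p_{i-1} + p_{i-2}, q_i = a_i*q_{i-1} + q_{i-2} with p_{-2}=0, p_{-1}=1, q_{-2}=1, q_{-1}=0):
  i=0: a_0=5, p_0 = 5*1 + 0 = 5, q_0 = 5*0 + 1 = 1.
  i=1: a_1=2, p_1 = 2*5 + 1 = 11, q_1 = 2*1 + 0 = 2.
Check: 11^2 - 30*2^2 = 121 - 120 = 1, so (x, y) = (11, 2) solves the equation, and by the theorem it is the least positive solution.

(x, y) = (11, 2)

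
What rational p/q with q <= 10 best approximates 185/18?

Expand x = 185/18 as a continued fraction with the Euclidean algorithm:
  185 = 10*18 + 5, so a_0 = 10.
  18 = 3*5 + 3, so a_1 = 3.
  5 = 1*3 + 2, so a_2 = 1.
  3 = 1*2 + 1, so a_3 = 1.
  2 = 2*1 + 0, so a_4 = 2.
so x = [10; 3, 1, 1, 2].
Convergents (p_i = a_i*p_{i-1} + p_{i-2}, q_i = a_i*q_{i-1} + q_{i-2} with p_{-2}=0, p_{-1}=1, q_{-2}=1, q_{-1}=0), until the denominator exceeds 10:
  i=0: a_0=10, p_0 = 10*1 + 0 = 10, q_0 = 10*0 + 1 = 1.
  i=1: a_1=3, p_1 = 3*10 + 1 = 31, q_1 = 3*1 + 0 = 3.
  i=2: a_2=1, p_2 = 1*31 + 10 = 41, q_2 = 1*3 + 1 = 4.
  i=3: a_3=1, p_3 = 1*41 + 31 = 72, q_3 = 1*4 + 3 = 7.
  i=4: a_4=2, p_4 = 2*72 + 41 = 185, q_4 = 2*7 + 4 = 18.
q_4 = 18 > 10, so the last convergent with denominator <= 10 is p_3/q_3 = 72/7.
The closest fraction with denominator <= 10 is either p_3/q_3 or the intermediate fraction (k*p_3 + p_2)/(k*q_3 + q_2) with the largest k >= 1 whose denominator stays <= 10; these approach x as k grows, and every other convergent or intermediate fraction in range is farther away.
Largest k: floor((10 - q_2)/q_3) = floor((10 - 4)/7) = 0.
Since k = 0, no intermediate fraction beyond p_3/q_3 has denominator <= 10, so the convergent 72/7 is the closest (its error is |185*7 - 72*18|/(18*7) = 1/126).

72/7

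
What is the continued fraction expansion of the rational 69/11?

Run the Euclidean algorithm on 69 and 11; the successive quotients are the partial quotients a_0, a_1, ... (each step inverts the fractional part left over by the previous one):
  69 = 6*11 + 3, so a_0 = 6.
  11 = 3*3 + 2, so a_1 = 3.
  3 = 1*2 + 1, so a_2 = 1.
  2 = 2*1 + 0, so a_3 = 2.
The remainder reaches 0 after 4 divisions, so the expansion has 4 partial quotients, read off in order.

[6; 3, 1, 2]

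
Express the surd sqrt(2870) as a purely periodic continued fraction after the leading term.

[53; (1, 1, 2, 1, 20, 1, 2, 1, 1, 106)]

Write x_i = (sqrt(2870) + m_i)/d_i with (m_0, d_0) = (0, 1). a_0 = floor(sqrt(2870)) = 53, since 53^2 = 2809 <= 2870 < 2916 = 54^2.
Iterate m_{i+1} = d_i*a_i - m_i, d_{i+1} = (2870 - m_{i+1}^2)/d_i, a_{i+1} = floor((a_0 + m_{i+1})/d_{i+1}):
  m_1 = 1*53 - 0 = 53, d_1 = (2870 - 53^2)/1 = 61/1 = 61, a_1 = floor((53 + 53)/61) = 1.
  m_2 = 61*1 - 53 = 8, d_2 = (2870 - 8^2)/61 = 2806/61 = 46, a_2 = floor((53 + 8)/46) = 1.
  m_3 = 46*1 - 8 = 38, d_3 = (2870 - 38^2)/46 = 1426/46 = 31, a_3 = floor((53 + 38)/31) = 2.
  m_4 = 31*2 - 38 = 24, d_4 = (2870 - 24^2)/31 = 2294/31 = 74, a_4 = floor((53 + 24)/74) = 1.
  m_5 = 74*1 - 24 = 50, d_5 = (2870 - 50^2)/74 = 370/74 = 5, a_5 = floor((53 + 50)/5) = 20.
  m_6 = 5*20 - 50 = 50, d_6 = (2870 - 50^2)/5 = 370/5 = 74, a_6 = floor((53 + 50)/74) = 1.
  m_7 = 74*1 - 50 = 24, d_7 = (2870 - 24^2)/74 = 2294/74 = 31, a_7 = floor((53 + 24)/31) = 2.
  m_8 = 31*2 - 24 = 38, d_8 = (2870 - 38^2)/31 = 1426/31 = 46, a_8 = floor((53 + 38)/46) = 1.
  m_9 = 46*1 - 38 = 8, d_9 = (2870 - 8^2)/46 = 2806/46 = 61, a_9 = floor((53 + 8)/61) = 1.
  m_10 = 61*1 - 8 = 53, d_10 = (2870 - 53^2)/61 = 61/61 = 1, a_10 = floor((53 + 53)/1) = 106.
  m_11 = 1*106 - 53 = 53, d_11 = (2870 - 53^2)/1 = 61/1 = 61: (m_11, d_11) = (m_1, d_1) = (53, 61), so from here the quotients repeat a_1, ..., a_10; the period length is 10.
Hence the expansion of sqrt(2870) is a_0 = 53 followed by the repeating block 1, 1, 2, 1, 20, 1, 2, 1, 1, 106 (period 10).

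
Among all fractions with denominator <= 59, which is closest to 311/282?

43/39

Expand x = 311/282 as a continued fraction with the Euclidean algorithm:
  311 = 1*282 + 29, so a_0 = 1.
  282 = 9*29 + 21, so a_1 = 9.
  29 = 1*21 + 8, so a_2 = 1.
  21 = 2*8 + 5, so a_3 = 2.
  8 = 1*5 + 3, so a_4 = 1.
  5 = 1*3 + 2, so a_5 = 1.
  3 = 1*2 + 1, so a_6 = 1.
  2 = 2*1 + 0, so a_7 = 2.
so x = [1; 9, 1, 2, 1, 1, 1, 2].
Convergents (p_i = a_i*p_{i-1} + p_{i-2}, q_i = a_i*q_{i-1} + q_{i-2} with p_{-2}=0, p_{-1}=1, q_{-2}=1, q_{-1}=0), until the denominator exceeds 59:
  i=0: a_0=1, p_0 = 1*1 + 0 = 1, q_0 = 1*0 + 1 = 1.
  i=1: a_1=9, p_1 = 9*1 + 1 = 10, q_1 = 9*1 + 0 = 9.
  i=2: a_2=1, p_2 = 1*10 + 1 = 11, q_2 = 1*9 + 1 = 10.
  i=3: a_3=2, p_3 = 2*11 + 10 = 32, q_3 = 2*10 + 9 = 29.
  i=4: a_4=1, p_4 = 1*32 + 11 = 43, q_4 = 1*29 + 10 = 39.
  i=5: a_5=1, p_5 = 1*43 + 32 = 75, q_5 = 1*39 + 29 = 68.
q_5 = 68 > 59, so the last convergent with denominator <= 59 is p_4/q_4 = 43/39.
The closest fraction with denominator <= 59 is either p_4/q_4 or the intermediate fraction (k*p_4 + p_3)/(k*q_4 + q_3) with the largest k >= 1 whose denominator stays <= 59; these approach x as k grows, and every other convergent or intermediate fraction in range is farther away.
Largest k: floor((59 - q_3)/q_4) = floor((59 - 29)/39) = 0.
Since k = 0, no intermediate fraction beyond p_4/q_4 has denominator <= 59, so the convergent 43/39 is the closest (its error is |311*39 - 43*282|/(282*39) = 3/10998).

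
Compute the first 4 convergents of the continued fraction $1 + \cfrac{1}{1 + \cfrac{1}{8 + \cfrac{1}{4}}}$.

Using the convergent recurrence p_i = a_i*p_{i-1} + p_{i-2}, q_i = a_i*q_{i-1} + q_{i-2} with p_{-2}=0, p_{-1}=1, q_{-2}=1, q_{-1}=0:
  i=0: a_0=1, p_0 = 1*1 + 0 = 1, q_0 = 1*0 + 1 = 1.
  i=1: a_1=1, p_1 = 1*1 + 1 = 2, q_1 = 1*1 + 0 = 1.
  i=2: a_2=8, p_2 = 8*2 + 1 = 17, q_2 = 8*1 + 1 = 9.
  i=3: a_3=4, p_3 = 4*17 + 2 = 70, q_3 = 4*9 + 1 = 37.

1/1, 2/1, 17/9, 70/37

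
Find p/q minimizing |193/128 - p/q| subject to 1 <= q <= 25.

3/2

Expand x = 193/128 as a continued fraction with the Euclidean algorithm:
  193 = 1*128 + 65, so a_0 = 1.
  128 = 1*65 + 63, so a_1 = 1.
  65 = 1*63 + 2, so a_2 = 1.
  63 = 31*2 + 1, so a_3 = 31.
  2 = 2*1 + 0, so a_4 = 2.
so x = [1; 1, 1, 31, 2].
Convergents (p_i = a_i*p_{i-1} + p_{i-2}, q_i = a_i*q_{i-1} + q_{i-2} with p_{-2}=0, p_{-1}=1, q_{-2}=1, q_{-1}=0), until the denominator exceeds 25:
  i=0: a_0=1, p_0 = 1*1 + 0 = 1, q_0 = 1*0 + 1 = 1.
  i=1: a_1=1, p_1 = 1*1 + 1 = 2, q_1 = 1*1 + 0 = 1.
  i=2: a_2=1, p_2 = 1*2 + 1 = 3, q_2 = 1*1 + 1 = 2.
  i=3: a_3=31, p_3 = 31*3 + 2 = 95, q_3 = 31*2 + 1 = 63.
q_3 = 63 > 25, so the last convergent with denominator <= 25 is p_2/q_2 = 3/2.
The closest fraction with denominator <= 25 is either p_2/q_2 or the intermediate fraction (k*p_2 + p_1)/(k*q_2 + q_1) with the largest k >= 1 whose denominator stays <= 25; these approach x as k grows, and every other convergent or intermediate fraction in range is farther away.
Largest k: floor((25 - q_1)/q_2) = floor((25 - 1)/2) = 12.
That gives (12*3 + 2)/(12*2 + 1) = 38/25.
Compare the errors: |x - 3/2| = |193*2 - 3*128|/(128*2) = 2/256, and |x - 38/25| = |193*25 - 38*128|/(128*25) = 39/3200.
Cross-multiplying, 2*3200 = 6400 < 9984 = 39*256, so 2/256 is smaller: the convergent 3/2 is closer to x than 38/25.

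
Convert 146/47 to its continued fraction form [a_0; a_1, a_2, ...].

[3; 9, 2, 2]

Run the Euclidean algorithm on 146 and 47; the successive quotients are the partial quotients a_0, a_1, ... (each step inverts the fractional part left over by the previous one):
  146 = 3*47 + 5, so a_0 = 3.
  47 = 9*5 + 2, so a_1 = 9.
  5 = 2*2 + 1, so a_2 = 2.
  2 = 2*1 + 0, so a_3 = 2.
The remainder reaches 0 after 4 divisions, so the expansion has 4 partial quotients, read off in order.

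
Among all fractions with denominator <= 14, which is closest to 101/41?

32/13

Expand x = 101/41 as a continued fraction with the Euclidean algorithm:
  101 = 2*41 + 19, so a_0 = 2.
  41 = 2*19 + 3, so a_1 = 2.
  19 = 6*3 + 1, so a_2 = 6.
  3 = 3*1 + 0, so a_3 = 3.
so x = [2; 2, 6, 3].
Convergents (p_i = a_i*p_{i-1} + p_{i-2}, q_i = a_i*q_{i-1} + q_{i-2} with p_{-2}=0, p_{-1}=1, q_{-2}=1, q_{-1}=0), until the denominator exceeds 14:
  i=0: a_0=2, p_0 = 2*1 + 0 = 2, q_0 = 2*0 + 1 = 1.
  i=1: a_1=2, p_1 = 2*2 + 1 = 5, q_1 = 2*1 + 0 = 2.
  i=2: a_2=6, p_2 = 6*5 + 2 = 32, q_2 = 6*2 + 1 = 13.
  i=3: a_3=3, p_3 = 3*32 + 5 = 101, q_3 = 3*13 + 2 = 41.
q_3 = 41 > 14, so the last convergent with denominator <= 14 is p_2/q_2 = 32/13.
The closest fraction with denominator <= 14 is either p_2/q_2 or the intermediate fraction (k*p_2 + p_1)/(k*q_2 + q_1) with the largest k >= 1 whose denominator stays <= 14; these approach x as k grows, and every other convergent or intermediate fraction in range is farther away.
Largest k: floor((14 - q_1)/q_2) = floor((14 - 2)/13) = 0.
Since k = 0, no intermediate fraction beyond p_2/q_2 has denominator <= 14, so the convergent 32/13 is the closest (its error is |101*13 - 32*41|/(41*13) = 1/533).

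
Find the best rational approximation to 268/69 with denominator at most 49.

167/43

Expand x = 268/69 as a continued fraction with the Euclidean algorithm:
  268 = 3*69 + 61, so a_0 = 3.
  69 = 1*61 + 8, so a_1 = 1.
  61 = 7*8 + 5, so a_2 = 7.
  8 = 1*5 + 3, so a_3 = 1.
  5 = 1*3 + 2, so a_4 = 1.
  3 = 1*2 + 1, so a_5 = 1.
  2 = 2*1 + 0, so a_6 = 2.
so x = [3; 1, 7, 1, 1, 1, 2].
Convergents (p_i = a_i*p_{i-1} + p_{i-2}, q_i = a_i*q_{i-1} + q_{i-2} with p_{-2}=0, p_{-1}=1, q_{-2}=1, q_{-1}=0), until the denominator exceeds 49:
  i=0: a_0=3, p_0 = 3*1 + 0 = 3, q_0 = 3*0 + 1 = 1.
  i=1: a_1=1, p_1 = 1*3 + 1 = 4, q_1 = 1*1 + 0 = 1.
  i=2: a_2=7, p_2 = 7*4 + 3 = 31, q_2 = 7*1 + 1 = 8.
  i=3: a_3=1, p_3 = 1*31 + 4 = 35, q_3 = 1*8 + 1 = 9.
  i=4: a_4=1, p_4 = 1*35 + 31 = 66, q_4 = 1*9 + 8 = 17.
  i=5: a_5=1, p_5 = 1*66 + 35 = 101, q_5 = 1*17 + 9 = 26.
  i=6: a_6=2, p_6 = 2*101 + 66 = 268, q_6 = 2*26 + 17 = 69.
q_6 = 69 > 49, so the last convergent with denominator <= 49 is p_5/q_5 = 101/26.
The closest fraction with denominator <= 49 is either p_5/q_5 or the intermediate fraction (k*p_5 + p_4)/(k*q_5 + q_4) with the largest k >= 1 whose denominator stays <= 49; these approach x as k grows, and every other convergent or intermediate fraction in range is farther away.
Largest k: floor((49 - q_4)/q_5) = floor((49 - 17)/26) = 1.
That gives (1*101 + 66)/(1*26 + 17) = 167/43.
Compare the errors: |x - 101/26| = |268*26 - 101*69|/(69*26) = 1/1794, and |x - 167/43| = |268*43 - 167*69|/(69*43) = 1/2967.
Cross-multiplying, 1*1794 = 1794 < 2967 = 1*2967, so 1/2967 is smaller: the intermediate fraction 167/43 is closer to x than 101/26.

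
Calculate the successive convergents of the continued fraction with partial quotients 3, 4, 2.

3/1, 13/4, 29/9

Using the convergent recurrence p_i = a_i*p_{i-1} + p_{i-2}, q_i = a_i*q_{i-1} + q_{i-2} with p_{-2}=0, p_{-1}=1, q_{-2}=1, q_{-1}=0:
  i=0: a_0=3, p_0 = 3*1 + 0 = 3, q_0 = 3*0 + 1 = 1.
  i=1: a_1=4, p_1 = 4*3 + 1 = 13, q_1 = 4*1 + 0 = 4.
  i=2: a_2=2, p_2 = 2*13 + 3 = 29, q_2 = 2*4 + 1 = 9.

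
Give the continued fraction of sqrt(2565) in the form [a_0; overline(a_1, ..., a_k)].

Write x_i = (sqrt(2565) + m_i)/d_i with (m_0, d_0) = (0, 1). a_0 = floor(sqrt(2565)) = 50, since 50^2 = 2500 <= 2565 < 2601 = 51^2.
Iterate m_{i+1} = d_i*a_i - m_i, d_{i+1} = (2565 - m_{i+1}^2)/d_i, a_{i+1} = floor((a_0 + m_{i+1})/d_{i+1}):
  m_1 = 1*50 - 0 = 50, d_1 = (2565 - 50^2)/1 = 65/1 = 65, a_1 = floor((50 + 50)/65) = 1.
  m_2 = 65*1 - 50 = 15, d_2 = (2565 - 15^2)/65 = 2340/65 = 36, a_2 = floor((50 + 15)/36) = 1.
  m_3 = 36*1 - 15 = 21, d_3 = (2565 - 21^2)/36 = 2124/36 = 59, a_3 = floor((50 + 21)/59) = 1.
  m_4 = 59*1 - 21 = 38, d_4 = (2565 - 38^2)/59 = 1121/59 = 19, a_4 = floor((50 + 38)/19) = 4.
  m_5 = 19*4 - 38 = 38, d_5 = (2565 - 38^2)/19 = 1121/19 = 59, a_5 = floor((50 + 38)/59) = 1.
  m_6 = 59*1 - 38 = 21, d_6 = (2565 - 21^2)/59 = 2124/59 = 36, a_6 = floor((50 + 21)/36) = 1.
  m_7 = 36*1 - 21 = 15, d_7 = (2565 - 15^2)/36 = 2340/36 = 65, a_7 = floor((50 + 15)/65) = 1.
  m_8 = 65*1 - 15 = 50, d_8 = (2565 - 50^2)/65 = 65/65 = 1, a_8 = floor((50 + 50)/1) = 100.
  m_9 = 1*100 - 50 = 50, d_9 = (2565 - 50^2)/1 = 65/1 = 65: (m_9, d_9) = (m_1, d_1) = (50, 65), so from here the quotients repeat a_1, ..., a_8; the period length is 8.
Hence the expansion of sqrt(2565) is a_0 = 50 followed by the repeating block 1, 1, 1, 4, 1, 1, 1, 100 (period 8).

[50; overline(1, 1, 1, 4, 1, 1, 1, 100)]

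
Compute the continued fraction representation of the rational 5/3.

[1; 1, 2]

Run the Euclidean algorithm on 5 and 3; the successive quotients are the partial quotients a_0, a_1, ... (each step inverts the fractional part left over by the previous one):
  5 = 1*3 + 2, so a_0 = 1.
  3 = 1*2 + 1, so a_1 = 1.
  2 = 2*1 + 0, so a_2 = 2.
The remainder reaches 0 after 3 divisions, so the expansion has 3 partial quotients, read off in order.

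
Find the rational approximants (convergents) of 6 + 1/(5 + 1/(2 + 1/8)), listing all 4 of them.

6/1, 31/5, 68/11, 575/93

Using the convergent recurrence p_i = a_i*p_{i-1} + p_{i-2}, q_i = a_i*q_{i-1} + q_{i-2} with p_{-2}=0, p_{-1}=1, q_{-2}=1, q_{-1}=0:
  i=0: a_0=6, p_0 = 6*1 + 0 = 6, q_0 = 6*0 + 1 = 1.
  i=1: a_1=5, p_1 = 5*6 + 1 = 31, q_1 = 5*1 + 0 = 5.
  i=2: a_2=2, p_2 = 2*31 + 6 = 68, q_2 = 2*5 + 1 = 11.
  i=3: a_3=8, p_3 = 8*68 + 31 = 575, q_3 = 8*11 + 5 = 93.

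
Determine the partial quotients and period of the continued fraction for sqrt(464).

Write x_i = (sqrt(464) + m_i)/d_i with (m_0, d_0) = (0, 1). a_0 = floor(sqrt(464)) = 21, since 21^2 = 441 <= 464 < 484 = 22^2.
Iterate m_{i+1} = d_i*a_i - m_i, d_{i+1} = (464 - m_{i+1}^2)/d_i, a_{i+1} = floor((a_0 + m_{i+1})/d_{i+1}):
  m_1 = 1*21 - 0 = 21, d_1 = (464 - 21^2)/1 = 23/1 = 23, a_1 = floor((21 + 21)/23) = 1.
  m_2 = 23*1 - 21 = 2, d_2 = (464 - 2^2)/23 = 460/23 = 20, a_2 = floor((21 + 2)/20) = 1.
  m_3 = 20*1 - 2 = 18, d_3 = (464 - 18^2)/20 = 140/20 = 7, a_3 = floor((21 + 18)/7) = 5.
  m_4 = 7*5 - 18 = 17, d_4 = (464 - 17^2)/7 = 175/7 = 25, a_4 = floor((21 + 17)/25) = 1.
  m_5 = 25*1 - 17 = 8, d_5 = (464 - 8^2)/25 = 400/25 = 16, a_5 = floor((21 + 8)/16) = 1.
  m_6 = 16*1 - 8 = 8, d_6 = (464 - 8^2)/16 = 400/16 = 25, a_6 = floor((21 + 8)/25) = 1.
  m_7 = 25*1 - 8 = 17, d_7 = (464 - 17^2)/25 = 175/25 = 7, a_7 = floor((21 + 17)/7) = 5.
  m_8 = 7*5 - 17 = 18, d_8 = (464 - 18^2)/7 = 140/7 = 20, a_8 = floor((21 + 18)/20) = 1.
  m_9 = 20*1 - 18 = 2, d_9 = (464 - 2^2)/20 = 460/20 = 23, a_9 = floor((21 + 2)/23) = 1.
  m_10 = 23*1 - 2 = 21, d_10 = (464 - 21^2)/23 = 23/23 = 1, a_10 = floor((21 + 21)/1) = 42.
  m_11 = 1*42 - 21 = 21, d_11 = (464 - 21^2)/1 = 23/1 = 23: (m_11, d_11) = (m_1, d_1) = (21, 23), so from here the quotients repeat a_1, ..., a_10; the period length is 10.
Hence the expansion of sqrt(464) is a_0 = 21 followed by the repeating block 1, 1, 5, 1, 1, 1, 5, 1, 1, 42 (period 10).

[21; (1, 1, 5, 1, 1, 1, 5, 1, 1, 42)]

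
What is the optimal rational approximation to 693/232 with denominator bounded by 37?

Expand x = 693/232 as a continued fraction with the Euclidean algorithm:
  693 = 2*232 + 229, so a_0 = 2.
  232 = 1*229 + 3, so a_1 = 1.
  229 = 76*3 + 1, so a_2 = 76.
  3 = 3*1 + 0, so a_3 = 3.
so x = [2; 1, 76, 3].
Convergents (p_i = a_i*p_{i-1} + p_{i-2}, q_i = a_i*q_{i-1} + q_{i-2} with p_{-2}=0, p_{-1}=1, q_{-2}=1, q_{-1}=0), until the denominator exceeds 37:
  i=0: a_0=2, p_0 = 2*1 + 0 = 2, q_0 = 2*0 + 1 = 1.
  i=1: a_1=1, p_1 = 1*2 + 1 = 3, q_1 = 1*1 + 0 = 1.
  i=2: a_2=76, p_2 = 76*3 + 2 = 230, q_2 = 76*1 + 1 = 77.
q_2 = 77 > 37, so the last convergent with denominator <= 37 is p_1/q_1 = 3/1.
The closest fraction with denominator <= 37 is either p_1/q_1 or the intermediate fraction (k*p_1 + p_0)/(k*q_1 + q_0) with the largest k >= 1 whose denominator stays <= 37; these approach x as k grows, and every other convergent or intermediate fraction in range is farther away.
Largest k: floor((37 - q_0)/q_1) = floor((37 - 1)/1) = 36.
That gives (36*3 + 2)/(36*1 + 1) = 110/37.
Compare the errors: |x - 3/1| = |693*1 - 3*232|/(232*1) = 3/232, and |x - 110/37| = |693*37 - 110*232|/(232*37) = 121/8584.
Cross-multiplying, 3*8584 = 25752 < 28072 = 121*232, so 3/232 is smaller: the convergent 3/1 is closer to x than 110/37.

3/1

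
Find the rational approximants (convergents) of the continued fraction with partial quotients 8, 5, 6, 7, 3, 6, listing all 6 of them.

8/1, 41/5, 254/31, 1819/222, 5711/697, 36085/4404

Using the convergent recurrence p_i = a_i*p_{i-1} + p_{i-2}, q_i = a_i*q_{i-1} + q_{i-2} with p_{-2}=0, p_{-1}=1, q_{-2}=1, q_{-1}=0:
  i=0: a_0=8, p_0 = 8*1 + 0 = 8, q_0 = 8*0 + 1 = 1.
  i=1: a_1=5, p_1 = 5*8 + 1 = 41, q_1 = 5*1 + 0 = 5.
  i=2: a_2=6, p_2 = 6*41 + 8 = 254, q_2 = 6*5 + 1 = 31.
  i=3: a_3=7, p_3 = 7*254 + 41 = 1819, q_3 = 7*31 + 5 = 222.
  i=4: a_4=3, p_4 = 3*1819 + 254 = 5711, q_4 = 3*222 + 31 = 697.
  i=5: a_5=6, p_5 = 6*5711 + 1819 = 36085, q_5 = 6*697 + 222 = 4404.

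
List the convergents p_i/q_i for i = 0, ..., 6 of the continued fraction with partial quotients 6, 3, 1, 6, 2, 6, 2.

6/1, 19/3, 25/4, 169/27, 363/58, 2347/375, 5057/808

Using the convergent recurrence p_i = a_i*p_{i-1} + p_{i-2}, q_i = a_i*q_{i-1} + q_{i-2} with p_{-2}=0, p_{-1}=1, q_{-2}=1, q_{-1}=0:
  i=0: a_0=6, p_0 = 6*1 + 0 = 6, q_0 = 6*0 + 1 = 1.
  i=1: a_1=3, p_1 = 3*6 + 1 = 19, q_1 = 3*1 + 0 = 3.
  i=2: a_2=1, p_2 = 1*19 + 6 = 25, q_2 = 1*3 + 1 = 4.
  i=3: a_3=6, p_3 = 6*25 + 19 = 169, q_3 = 6*4 + 3 = 27.
  i=4: a_4=2, p_4 = 2*169 + 25 = 363, q_4 = 2*27 + 4 = 58.
  i=5: a_5=6, p_5 = 6*363 + 169 = 2347, q_5 = 6*58 + 27 = 375.
  i=6: a_6=2, p_6 = 2*2347 + 363 = 5057, q_6 = 2*375 + 58 = 808.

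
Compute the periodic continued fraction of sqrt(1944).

Write x_i = (sqrt(1944) + m_i)/d_i with (m_0, d_0) = (0, 1). a_0 = floor(sqrt(1944)) = 44, since 44^2 = 1936 <= 1944 < 2025 = 45^2.
Iterate m_{i+1} = d_i*a_i - m_i, d_{i+1} = (1944 - m_{i+1}^2)/d_i, a_{i+1} = floor((a_0 + m_{i+1})/d_{i+1}):
  m_1 = 1*44 - 0 = 44, d_1 = (1944 - 44^2)/1 = 8/1 = 8, a_1 = floor((44 + 44)/8) = 11.
  m_2 = 8*11 - 44 = 44, d_2 = (1944 - 44^2)/8 = 8/8 = 1, a_2 = floor((44 + 44)/1) = 88.
  m_3 = 1*88 - 44 = 44, d_3 = (1944 - 44^2)/1 = 8/1 = 8: (m_3, d_3) = (m_1, d_1) = (44, 8), so from here the quotients repeat a_1, a_2; the period length is 2.
Hence the expansion of sqrt(1944) is a_0 = 44 followed by the repeating block 11, 88 (period 2).

[44; (11, 88)]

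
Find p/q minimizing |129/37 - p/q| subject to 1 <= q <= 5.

Expand x = 129/37 as a continued fraction with the Euclidean algorithm:
  129 = 3*37 + 18, so a_0 = 3.
  37 = 2*18 + 1, so a_1 = 2.
  18 = 18*1 + 0, so a_2 = 18.
so x = [3; 2, 18].
Convergents (p_i = a_i*p_{i-1} + p_{i-2}, q_i = a_i*q_{i-1} + q_{i-2} with p_{-2}=0, p_{-1}=1, q_{-2}=1, q_{-1}=0), until the denominator exceeds 5:
  i=0: a_0=3, p_0 = 3*1 + 0 = 3, q_0 = 3*0 + 1 = 1.
  i=1: a_1=2, p_1 = 2*3 + 1 = 7, q_1 = 2*1 + 0 = 2.
  i=2: a_2=18, p_2 = 18*7 + 3 = 129, q_2 = 18*2 + 1 = 37.
q_2 = 37 > 5, so the last convergent with denominator <= 5 is p_1/q_1 = 7/2.
The closest fraction with denominator <= 5 is either p_1/q_1 or the intermediate fraction (k*p_1 + p_0)/(k*q_1 + q_0) with the largest k >= 1 whose denominator stays <= 5; these approach x as k grows, and every other convergent or intermediate fraction in range is farther away.
Largest k: floor((5 - q_0)/q_1) = floor((5 - 1)/2) = 2.
That gives (2*7 + 3)/(2*2 + 1) = 17/5.
Compare the errors: |x - 7/2| = |129*2 - 7*37|/(37*2) = 1/74, and |x - 17/5| = |129*5 - 17*37|/(37*5) = 16/185.
Cross-multiplying, 1*185 = 185 < 1184 = 16*74, so 1/74 is smaller: the convergent 7/2 is closer to x than 17/5.

7/2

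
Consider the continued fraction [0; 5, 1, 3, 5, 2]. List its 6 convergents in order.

Using the convergent recurrence p_i = a_i*p_{i-1} + p_{i-2}, q_i = a_i*q_{i-1} + q_{i-2} with p_{-2}=0, p_{-1}=1, q_{-2}=1, q_{-1}=0:
  i=0: a_0=0, p_0 = 0*1 + 0 = 0, q_0 = 0*0 + 1 = 1.
  i=1: a_1=5, p_1 = 5*0 + 1 = 1, q_1 = 5*1 + 0 = 5.
  i=2: a_2=1, p_2 = 1*1 + 0 = 1, q_2 = 1*5 + 1 = 6.
  i=3: a_3=3, p_3 = 3*1 + 1 = 4, q_3 = 3*6 + 5 = 23.
  i=4: a_4=5, p_4 = 5*4 + 1 = 21, q_4 = 5*23 + 6 = 121.
  i=5: a_5=2, p_5 = 2*21 + 4 = 46, q_5 = 2*121 + 23 = 265.

0/1, 1/5, 1/6, 4/23, 21/121, 46/265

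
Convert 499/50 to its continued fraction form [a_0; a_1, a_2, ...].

[9; 1, 49]

Run the Euclidean algorithm on 499 and 50; the successive quotients are the partial quotients a_0, a_1, ... (each step inverts the fractional part left over by the previous one):
  499 = 9*50 + 49, so a_0 = 9.
  50 = 1*49 + 1, so a_1 = 1.
  49 = 49*1 + 0, so a_2 = 49.
The remainder reaches 0 after 3 divisions, so the expansion has 3 partial quotients, read off in order.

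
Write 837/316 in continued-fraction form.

[2; 1, 1, 1, 5, 1, 1, 8]

Run the Euclidean algorithm on 837 and 316; the successive quotients are the partial quotients a_0, a_1, ... (each step inverts the fractional part left over by the previous one):
  837 = 2*316 + 205, so a_0 = 2.
  316 = 1*205 + 111, so a_1 = 1.
  205 = 1*111 + 94, so a_2 = 1.
  111 = 1*94 + 17, so a_3 = 1.
  94 = 5*17 + 9, so a_4 = 5.
  17 = 1*9 + 8, so a_5 = 1.
  9 = 1*8 + 1, so a_6 = 1.
  8 = 8*1 + 0, so a_7 = 8.
The remainder reaches 0 after 8 divisions, so the expansion has 8 partial quotients, read off in order.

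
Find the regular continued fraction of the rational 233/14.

[16; 1, 1, 1, 4]

Run the Euclidean algorithm on 233 and 14; the successive quotients are the partial quotients a_0, a_1, ... (each step inverts the fractional part left over by the previous one):
  233 = 16*14 + 9, so a_0 = 16.
  14 = 1*9 + 5, so a_1 = 1.
  9 = 1*5 + 4, so a_2 = 1.
  5 = 1*4 + 1, so a_3 = 1.
  4 = 4*1 + 0, so a_4 = 4.
The remainder reaches 0 after 5 divisions, so the expansion has 5 partial quotients, read off in order.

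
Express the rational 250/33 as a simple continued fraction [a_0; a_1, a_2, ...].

[7; 1, 1, 2, 1, 4]

Run the Euclidean algorithm on 250 and 33; the successive quotients are the partial quotients a_0, a_1, ... (each step inverts the fractional part left over by the previous one):
  250 = 7*33 + 19, so a_0 = 7.
  33 = 1*19 + 14, so a_1 = 1.
  19 = 1*14 + 5, so a_2 = 1.
  14 = 2*5 + 4, so a_3 = 2.
  5 = 1*4 + 1, so a_4 = 1.
  4 = 4*1 + 0, so a_5 = 4.
The remainder reaches 0 after 6 divisions, so the expansion has 6 partial quotients, read off in order.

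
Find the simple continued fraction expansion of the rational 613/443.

[1; 2, 1, 1, 1, 1, 6, 5]

Run the Euclidean algorithm on 613 and 443; the successive quotients are the partial quotients a_0, a_1, ... (each step inverts the fractional part left over by the previous one):
  613 = 1*443 + 170, so a_0 = 1.
  443 = 2*170 + 103, so a_1 = 2.
  170 = 1*103 + 67, so a_2 = 1.
  103 = 1*67 + 36, so a_3 = 1.
  67 = 1*36 + 31, so a_4 = 1.
  36 = 1*31 + 5, so a_5 = 1.
  31 = 6*5 + 1, so a_6 = 6.
  5 = 5*1 + 0, so a_7 = 5.
The remainder reaches 0 after 8 divisions, so the expansion has 8 partial quotients, read off in order.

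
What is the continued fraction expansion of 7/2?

[3; 2]

Run the Euclidean algorithm on 7 and 2; the successive quotients are the partial quotients a_0, a_1, ... (each step inverts the fractional part left over by the previous one):
  7 = 3*2 + 1, so a_0 = 3.
  2 = 2*1 + 0, so a_1 = 2.
The remainder reaches 0 after 2 divisions, so the expansion has 2 partial quotients, read off in order.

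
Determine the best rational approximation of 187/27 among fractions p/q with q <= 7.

Expand x = 187/27 as a continued fraction with the Euclidean algorithm:
  187 = 6*27 + 25, so a_0 = 6.
  27 = 1*25 + 2, so a_1 = 1.
  25 = 12*2 + 1, so a_2 = 12.
  2 = 2*1 + 0, so a_3 = 2.
so x = [6; 1, 12, 2].
Convergents (p_i = a_i*p_{i-1} + p_{i-2}, q_i = a_i*q_{i-1} + q_{i-2} with p_{-2}=0, p_{-1}=1, q_{-2}=1, q_{-1}=0), until the denominator exceeds 7:
  i=0: a_0=6, p_0 = 6*1 + 0 = 6, q_0 = 6*0 + 1 = 1.
  i=1: a_1=1, p_1 = 1*6 + 1 = 7, q_1 = 1*1 + 0 = 1.
  i=2: a_2=12, p_2 = 12*7 + 6 = 90, q_2 = 12*1 + 1 = 13.
q_2 = 13 > 7, so the last convergent with denominator <= 7 is p_1/q_1 = 7/1.
The closest fraction with denominator <= 7 is either p_1/q_1 or the intermediate fraction (k*p_1 + p_0)/(k*q_1 + q_0) with the largest k >= 1 whose denominator stays <= 7; these approach x as k grows, and every other convergent or intermediate fraction in range is farther away.
Largest k: floor((7 - q_0)/q_1) = floor((7 - 1)/1) = 6.
That gives (6*7 + 6)/(6*1 + 1) = 48/7.
Compare the errors: |x - 7/1| = |187*1 - 7*27|/(27*1) = 2/27, and |x - 48/7| = |187*7 - 48*27|/(27*7) = 13/189.
Cross-multiplying, 13*27 = 351 < 378 = 2*189, so 13/189 is smaller: the intermediate fraction 48/7 is closer to x than 7/1.

48/7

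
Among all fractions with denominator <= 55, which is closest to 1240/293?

182/43

Expand x = 1240/293 as a continued fraction with the Euclidean algorithm:
  1240 = 4*293 + 68, so a_0 = 4.
  293 = 4*68 + 21, so a_1 = 4.
  68 = 3*21 + 5, so a_2 = 3.
  21 = 4*5 + 1, so a_3 = 4.
  5 = 5*1 + 0, so a_4 = 5.
so x = [4; 4, 3, 4, 5].
Convergents (p_i = a_i*p_{i-1} + p_{i-2}, q_i = a_i*q_{i-1} + q_{i-2} with p_{-2}=0, p_{-1}=1, q_{-2}=1, q_{-1}=0), until the denominator exceeds 55:
  i=0: a_0=4, p_0 = 4*1 + 0 = 4, q_0 = 4*0 + 1 = 1.
  i=1: a_1=4, p_1 = 4*4 + 1 = 17, q_1 = 4*1 + 0 = 4.
  i=2: a_2=3, p_2 = 3*17 + 4 = 55, q_2 = 3*4 + 1 = 13.
  i=3: a_3=4, p_3 = 4*55 + 17 = 237, q_3 = 4*13 + 4 = 56.
q_3 = 56 > 55, so the last convergent with denominator <= 55 is p_2/q_2 = 55/13.
The closest fraction with denominator <= 55 is either p_2/q_2 or the intermediate fraction (k*p_2 + p_1)/(k*q_2 + q_1) with the largest k >= 1 whose denominator stays <= 55; these approach x as k grows, and every other convergent or intermediate fraction in range is farther away.
Largest k: floor((55 - q_1)/q_2) = floor((55 - 4)/13) = 3.
That gives (3*55 + 17)/(3*13 + 4) = 182/43.
Compare the errors: |x - 55/13| = |1240*13 - 55*293|/(293*13) = 5/3809, and |x - 182/43| = |1240*43 - 182*293|/(293*43) = 6/12599.
Cross-multiplying, 6*3809 = 22854 < 62995 = 5*12599, so 6/12599 is smaller: the intermediate fraction 182/43 is closer to x than 55/13.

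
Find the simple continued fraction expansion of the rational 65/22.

Run the Euclidean algorithm on 65 and 22; the successive quotients are the partial quotients a_0, a_1, ... (each step inverts the fractional part left over by the previous one):
  65 = 2*22 + 21, so a_0 = 2.
  22 = 1*21 + 1, so a_1 = 1.
  21 = 21*1 + 0, so a_2 = 21.
The remainder reaches 0 after 3 divisions, so the expansion has 3 partial quotients, read off in order.

[2; 1, 21]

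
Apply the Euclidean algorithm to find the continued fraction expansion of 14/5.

Run the Euclidean algorithm on 14 and 5; the successive quotients are the partial quotients a_0, a_1, ... (each step inverts the fractional part left over by the previous one):
  14 = 2*5 + 4, so a_0 = 2.
  5 = 1*4 + 1, so a_1 = 1.
  4 = 4*1 + 0, so a_2 = 4.
The remainder reaches 0 after 3 divisions, so the expansion has 3 partial quotients, read off in order.

[2; 1, 4]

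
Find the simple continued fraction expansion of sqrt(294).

[17; (6, 1, 4, 1, 6, 34)]

Write x_i = (sqrt(294) + m_i)/d_i with (m_0, d_0) = (0, 1). a_0 = floor(sqrt(294)) = 17, since 17^2 = 289 <= 294 < 324 = 18^2.
Iterate m_{i+1} = d_i*a_i - m_i, d_{i+1} = (294 - m_{i+1}^2)/d_i, a_{i+1} = floor((a_0 + m_{i+1})/d_{i+1}):
  m_1 = 1*17 - 0 = 17, d_1 = (294 - 17^2)/1 = 5/1 = 5, a_1 = floor((17 + 17)/5) = 6.
  m_2 = 5*6 - 17 = 13, d_2 = (294 - 13^2)/5 = 125/5 = 25, a_2 = floor((17 + 13)/25) = 1.
  m_3 = 25*1 - 13 = 12, d_3 = (294 - 12^2)/25 = 150/25 = 6, a_3 = floor((17 + 12)/6) = 4.
  m_4 = 6*4 - 12 = 12, d_4 = (294 - 12^2)/6 = 150/6 = 25, a_4 = floor((17 + 12)/25) = 1.
  m_5 = 25*1 - 12 = 13, d_5 = (294 - 13^2)/25 = 125/25 = 5, a_5 = floor((17 + 13)/5) = 6.
  m_6 = 5*6 - 13 = 17, d_6 = (294 - 17^2)/5 = 5/5 = 1, a_6 = floor((17 + 17)/1) = 34.
  m_7 = 1*34 - 17 = 17, d_7 = (294 - 17^2)/1 = 5/1 = 5: (m_7, d_7) = (m_1, d_1) = (17, 5), so from here the quotients repeat a_1, ..., a_6; the period length is 6.
Hence the expansion of sqrt(294) is a_0 = 17 followed by the repeating block 6, 1, 4, 1, 6, 34 (period 6).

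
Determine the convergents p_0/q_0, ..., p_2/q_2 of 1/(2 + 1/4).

0/1, 1/2, 4/9

Using the convergent recurrence p_i = a_i*p_{i-1} + p_{i-2}, q_i = a_i*q_{i-1} + q_{i-2} with p_{-2}=0, p_{-1}=1, q_{-2}=1, q_{-1}=0:
  i=0: a_0=0, p_0 = 0*1 + 0 = 0, q_0 = 0*0 + 1 = 1.
  i=1: a_1=2, p_1 = 2*0 + 1 = 1, q_1 = 2*1 + 0 = 2.
  i=2: a_2=4, p_2 = 4*1 + 0 = 4, q_2 = 4*2 + 1 = 9.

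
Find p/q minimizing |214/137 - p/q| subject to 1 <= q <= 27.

25/16

Expand x = 214/137 as a continued fraction with the Euclidean algorithm:
  214 = 1*137 + 77, so a_0 = 1.
  137 = 1*77 + 60, so a_1 = 1.
  77 = 1*60 + 17, so a_2 = 1.
  60 = 3*17 + 9, so a_3 = 3.
  17 = 1*9 + 8, so a_4 = 1.
  9 = 1*8 + 1, so a_5 = 1.
  8 = 8*1 + 0, so a_6 = 8.
so x = [1; 1, 1, 3, 1, 1, 8].
Convergents (p_i = a_i*p_{i-1} + p_{i-2}, q_i = a_i*q_{i-1} + q_{i-2} with p_{-2}=0, p_{-1}=1, q_{-2}=1, q_{-1}=0), until the denominator exceeds 27:
  i=0: a_0=1, p_0 = 1*1 + 0 = 1, q_0 = 1*0 + 1 = 1.
  i=1: a_1=1, p_1 = 1*1 + 1 = 2, q_1 = 1*1 + 0 = 1.
  i=2: a_2=1, p_2 = 1*2 + 1 = 3, q_2 = 1*1 + 1 = 2.
  i=3: a_3=3, p_3 = 3*3 + 2 = 11, q_3 = 3*2 + 1 = 7.
  i=4: a_4=1, p_4 = 1*11 + 3 = 14, q_4 = 1*7 + 2 = 9.
  i=5: a_5=1, p_5 = 1*14 + 11 = 25, q_5 = 1*9 + 7 = 16.
  i=6: a_6=8, p_6 = 8*25 + 14 = 214, q_6 = 8*16 + 9 = 137.
q_6 = 137 > 27, so the last convergent with denominator <= 27 is p_5/q_5 = 25/16.
The closest fraction with denominator <= 27 is either p_5/q_5 or the intermediate fraction (k*p_5 + p_4)/(k*q_5 + q_4) with the largest k >= 1 whose denominator stays <= 27; these approach x as k grows, and every other convergent or intermediate fraction in range is farther away.
Largest k: floor((27 - q_4)/q_5) = floor((27 - 9)/16) = 1.
That gives (1*25 + 14)/(1*16 + 9) = 39/25.
Compare the errors: |x - 25/16| = |214*16 - 25*137|/(137*16) = 1/2192, and |x - 39/25| = |214*25 - 39*137|/(137*25) = 7/3425.
Cross-multiplying, 1*3425 = 3425 < 15344 = 7*2192, so 1/2192 is smaller: the convergent 25/16 is closer to x than 39/25.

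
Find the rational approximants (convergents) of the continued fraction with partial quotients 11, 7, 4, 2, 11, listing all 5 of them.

Using the convergent recurrence p_i = a_i*p_{i-1} + p_{i-2}, q_i = a_i*q_{i-1} + q_{i-2} with p_{-2}=0, p_{-1}=1, q_{-2}=1, q_{-1}=0:
  i=0: a_0=11, p_0 = 11*1 + 0 = 11, q_0 = 11*0 + 1 = 1.
  i=1: a_1=7, p_1 = 7*11 + 1 = 78, q_1 = 7*1 + 0 = 7.
  i=2: a_2=4, p_2 = 4*78 + 11 = 323, q_2 = 4*7 + 1 = 29.
  i=3: a_3=2, p_3 = 2*323 + 78 = 724, q_3 = 2*29 + 7 = 65.
  i=4: a_4=11, p_4 = 11*724 + 323 = 8287, q_4 = 11*65 + 29 = 744.

11/1, 78/7, 323/29, 724/65, 8287/744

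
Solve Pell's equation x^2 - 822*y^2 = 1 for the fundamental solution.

(x, y) = (7397, 258)

First expand sqrt(822) as a continued fraction. With x_i = (sqrt(822) + m_i)/d_i and (m_0, d_0) = (0, 1): a_0 = floor(sqrt(822)) = 28, since 28^2 = 784 <= 822 < 841 = 29^2.
Iterate m_{i+1} = d_i*a_i - m_i, d_{i+1} = (822 - m_{i+1}^2)/d_i, a_{i+1} = floor((a_0 + m_{i+1})/d_{i+1}):
  m_1 = 1*28 - 0 = 28, d_1 = (822 - 28^2)/1 = 38/1 = 38, a_1 = floor((28 + 28)/38) = 1.
  m_2 = 38*1 - 28 = 10, d_2 = (822 - 10^2)/38 = 722/38 = 19, a_2 = floor((28 + 10)/19) = 2.
  m_3 = 19*2 - 10 = 28, d_3 = (822 - 28^2)/19 = 38/19 = 2, a_3 = floor((28 + 28)/2) = 28.
  m_4 = 2*28 - 28 = 28, d_4 = (822 - 28^2)/2 = 38/2 = 19, a_4 = floor((28 + 28)/19) = 2.
  m_5 = 19*2 - 28 = 10, d_5 = (822 - 10^2)/19 = 722/19 = 38, a_5 = floor((28 + 10)/38) = 1.
  m_6 = 38*1 - 10 = 28, d_6 = (822 - 28^2)/38 = 38/38 = 1, a_6 = floor((28 + 28)/1) = 56.
  m_7 = 1*56 - 28 = 28, d_7 = (822 - 28^2)/1 = 38/1 = 38: (m_7, d_7) = (m_1, d_1) = (28, 38), so from here the quotients repeat a_1, ..., a_6; the period length is 6.
So sqrt(822) = [28; (1, 2, 28, 2, 1, 56)] with period length k = 6.
k is even, so the fundamental solution of x^2 - 822y^2 = 1 is (p_{k-1}, q_{k-1}) = (p_5, q_5); compute convergents through index 5.
Convergents (p_i = a_i*p_{i-1} + p_{i-2}, q_i = a_i*q_{i-1} + q_{i-2} with p_{-2}=0, p_{-1}=1, q_{-2}=1, q_{-1}=0):
  i=0: a_0=28, p_0 = 28*1 + 0 = 28, q_0 = 28*0 + 1 = 1.
  i=1: a_1=1, p_1 = 1*28 + 1 = 29, q_1 = 1*1 + 0 = 1.
  i=2: a_2=2, p_2 = 2*29 + 28 = 86, q_2 = 2*1 + 1 = 3.
  i=3: a_3=28, p_3 = 28*86 + 29 = 2437, q_3 = 28*3 + 1 = 85.
  i=4: a_4=2, p_4 = 2*2437 + 86 = 4960, q_4 = 2*85 + 3 = 173.
  i=5: a_5=1, p_5 = 1*4960 + 2437 = 7397, q_5 = 1*173 + 85 = 258.
Check: 7397^2 - 822*258^2 = 54715609 - 54715608 = 1, so (x, y) = (7397, 258) solves the equation, and by the theorem it is the least positive solution.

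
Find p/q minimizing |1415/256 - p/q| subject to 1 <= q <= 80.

304/55

Expand x = 1415/256 as a continued fraction with the Euclidean algorithm:
  1415 = 5*256 + 135, so a_0 = 5.
  256 = 1*135 + 121, so a_1 = 1.
  135 = 1*121 + 14, so a_2 = 1.
  121 = 8*14 + 9, so a_3 = 8.
  14 = 1*9 + 5, so a_4 = 1.
  9 = 1*5 + 4, so a_5 = 1.
  5 = 1*4 + 1, so a_6 = 1.
  4 = 4*1 + 0, so a_7 = 4.
so x = [5; 1, 1, 8, 1, 1, 1, 4].
Convergents (p_i = a_i*p_{i-1} + p_{i-2}, q_i = a_i*q_{i-1} + q_{i-2} with p_{-2}=0, p_{-1}=1, q_{-2}=1, q_{-1}=0), until the denominator exceeds 80:
  i=0: a_0=5, p_0 = 5*1 + 0 = 5, q_0 = 5*0 + 1 = 1.
  i=1: a_1=1, p_1 = 1*5 + 1 = 6, q_1 = 1*1 + 0 = 1.
  i=2: a_2=1, p_2 = 1*6 + 5 = 11, q_2 = 1*1 + 1 = 2.
  i=3: a_3=8, p_3 = 8*11 + 6 = 94, q_3 = 8*2 + 1 = 17.
  i=4: a_4=1, p_4 = 1*94 + 11 = 105, q_4 = 1*17 + 2 = 19.
  i=5: a_5=1, p_5 = 1*105 + 94 = 199, q_5 = 1*19 + 17 = 36.
  i=6: a_6=1, p_6 = 1*199 + 105 = 304, q_6 = 1*36 + 19 = 55.
  i=7: a_7=4, p_7 = 4*304 + 199 = 1415, q_7 = 4*55 + 36 = 256.
q_7 = 256 > 80, so the last convergent with denominator <= 80 is p_6/q_6 = 304/55.
The closest fraction with denominator <= 80 is either p_6/q_6 or the intermediate fraction (k*p_6 + p_5)/(k*q_6 + q_5) with the largest k >= 1 whose denominator stays <= 80; these approach x as k grows, and every other convergent or intermediate fraction in range is farther away.
Largest k: floor((80 - q_5)/q_6) = floor((80 - 36)/55) = 0.
Since k = 0, no intermediate fraction beyond p_6/q_6 has denominator <= 80, so the convergent 304/55 is the closest (its error is |1415*55 - 304*256|/(256*55) = 1/14080).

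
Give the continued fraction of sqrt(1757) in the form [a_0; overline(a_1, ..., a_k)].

Write x_i = (sqrt(1757) + m_i)/d_i with (m_0, d_0) = (0, 1). a_0 = floor(sqrt(1757)) = 41, since 41^2 = 1681 <= 1757 < 1764 = 42^2.
Iterate m_{i+1} = d_i*a_i - m_i, d_{i+1} = (1757 - m_{i+1}^2)/d_i, a_{i+1} = floor((a_0 + m_{i+1})/d_{i+1}):
  m_1 = 1*41 - 0 = 41, d_1 = (1757 - 41^2)/1 = 76/1 = 76, a_1 = floor((41 + 41)/76) = 1.
  m_2 = 76*1 - 41 = 35, d_2 = (1757 - 35^2)/76 = 532/76 = 7, a_2 = floor((41 + 35)/7) = 10.
  m_3 = 7*10 - 35 = 35, d_3 = (1757 - 35^2)/7 = 532/7 = 76, a_3 = floor((41 + 35)/76) = 1.
  m_4 = 76*1 - 35 = 41, d_4 = (1757 - 41^2)/76 = 76/76 = 1, a_4 = floor((41 + 41)/1) = 82.
  m_5 = 1*82 - 41 = 41, d_5 = (1757 - 41^2)/1 = 76/1 = 76: (m_5, d_5) = (m_1, d_1) = (41, 76), so from here the quotients repeat a_1, ..., a_4; the period length is 4.
Hence the expansion of sqrt(1757) is a_0 = 41 followed by the repeating block 1, 10, 1, 82 (period 4).

[41; overline(1, 10, 1, 82)]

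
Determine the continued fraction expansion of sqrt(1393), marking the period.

Write x_i = (sqrt(1393) + m_i)/d_i with (m_0, d_0) = (0, 1). a_0 = floor(sqrt(1393)) = 37, since 37^2 = 1369 <= 1393 < 1444 = 38^2.
Iterate m_{i+1} = d_i*a_i - m_i, d_{i+1} = (1393 - m_{i+1}^2)/d_i, a_{i+1} = floor((a_0 + m_{i+1})/d_{i+1}):
  m_1 = 1*37 - 0 = 37, d_1 = (1393 - 37^2)/1 = 24/1 = 24, a_1 = floor((37 + 37)/24) = 3.
  m_2 = 24*3 - 37 = 35, d_2 = (1393 - 35^2)/24 = 168/24 = 7, a_2 = floor((37 + 35)/7) = 10.
  m_3 = 7*10 - 35 = 35, d_3 = (1393 - 35^2)/7 = 168/7 = 24, a_3 = floor((37 + 35)/24) = 3.
  m_4 = 24*3 - 35 = 37, d_4 = (1393 - 37^2)/24 = 24/24 = 1, a_4 = floor((37 + 37)/1) = 74.
  m_5 = 1*74 - 37 = 37, d_5 = (1393 - 37^2)/1 = 24/1 = 24: (m_5, d_5) = (m_1, d_1) = (37, 24), so from here the quotients repeat a_1, ..., a_4; the period length is 4.
Hence the expansion of sqrt(1393) is a_0 = 37 followed by the repeating block 3, 10, 3, 74 (period 4).

[37; (3, 10, 3, 74)]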